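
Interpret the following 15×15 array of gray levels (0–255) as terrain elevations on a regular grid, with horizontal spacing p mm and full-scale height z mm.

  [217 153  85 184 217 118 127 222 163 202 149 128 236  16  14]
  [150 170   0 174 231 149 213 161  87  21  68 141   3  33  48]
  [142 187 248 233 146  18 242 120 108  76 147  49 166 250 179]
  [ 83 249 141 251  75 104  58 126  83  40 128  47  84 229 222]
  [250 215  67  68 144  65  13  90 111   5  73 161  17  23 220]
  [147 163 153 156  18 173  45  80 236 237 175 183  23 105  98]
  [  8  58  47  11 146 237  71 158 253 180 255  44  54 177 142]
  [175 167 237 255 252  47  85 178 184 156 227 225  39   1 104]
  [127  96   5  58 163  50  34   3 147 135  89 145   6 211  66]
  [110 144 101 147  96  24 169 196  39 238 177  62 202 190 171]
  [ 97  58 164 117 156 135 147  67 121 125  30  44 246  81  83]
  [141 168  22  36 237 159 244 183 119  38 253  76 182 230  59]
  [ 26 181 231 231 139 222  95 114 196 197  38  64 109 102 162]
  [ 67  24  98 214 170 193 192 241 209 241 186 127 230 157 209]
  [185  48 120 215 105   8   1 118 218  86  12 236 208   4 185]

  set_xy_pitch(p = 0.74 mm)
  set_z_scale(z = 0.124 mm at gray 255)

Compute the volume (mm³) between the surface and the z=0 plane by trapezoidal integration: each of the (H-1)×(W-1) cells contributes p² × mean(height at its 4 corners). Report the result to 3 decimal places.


6.830

height_mm = gray/255 × 0.124; cell vol = 0.74² × mean(4 corners)
unit = 0.74² × 0.124 / (4×255) = 6.6571e-05 mm³ per gray-sum
row 0: Σ corner-gray over 14 cells = 7331  → 0.4880
row 1: Σ corner-gray over 14 cells = 7401  → 0.4927
row 2: Σ corner-gray over 14 cells = 7836  → 0.5217
row 3: Σ corner-gray over 14 cells = 6109  → 0.4067
row 4: Σ corner-gray over 14 cells = 6313  → 0.4203
row 5: Σ corner-gray over 14 cells = 7271  → 0.4840
row 6: Σ corner-gray over 14 cells = 7917  → 0.5270
row 7: Σ corner-gray over 14 cells = 6862  → 0.4568
row 8: Σ corner-gray over 14 cells = 6328  → 0.4213
row 9: Σ corner-gray over 14 cells = 7013  → 0.4669
row 10: Σ corner-gray over 14 cells = 7256  → 0.4830
row 11: Σ corner-gray over 14 cells = 8120  → 0.5406
row 12: Σ corner-gray over 14 cells = 8866  → 0.5902
row 13: Σ corner-gray over 14 cells = 7968  → 0.5304
Σ rows: total corner-gray = 102591  → 6.8296 mm³


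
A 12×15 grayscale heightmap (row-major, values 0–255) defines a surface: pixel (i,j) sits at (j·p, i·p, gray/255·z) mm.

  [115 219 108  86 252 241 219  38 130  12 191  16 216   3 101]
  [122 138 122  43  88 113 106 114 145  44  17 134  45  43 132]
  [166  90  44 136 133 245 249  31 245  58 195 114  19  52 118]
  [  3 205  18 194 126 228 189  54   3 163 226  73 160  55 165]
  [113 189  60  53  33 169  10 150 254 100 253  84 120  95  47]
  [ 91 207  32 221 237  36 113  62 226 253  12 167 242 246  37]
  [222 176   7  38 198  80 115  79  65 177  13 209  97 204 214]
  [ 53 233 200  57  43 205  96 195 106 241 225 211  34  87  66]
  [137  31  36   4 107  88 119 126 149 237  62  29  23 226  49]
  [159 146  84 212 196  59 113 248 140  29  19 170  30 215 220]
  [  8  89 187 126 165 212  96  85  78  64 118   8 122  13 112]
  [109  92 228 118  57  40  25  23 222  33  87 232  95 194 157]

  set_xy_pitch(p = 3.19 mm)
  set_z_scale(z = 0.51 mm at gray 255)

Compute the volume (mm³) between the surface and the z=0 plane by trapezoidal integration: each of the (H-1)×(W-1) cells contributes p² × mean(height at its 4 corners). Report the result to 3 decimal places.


377.716

height_mm = gray/255 × 0.51; cell vol = 3.19² × mean(4 corners)
unit = 3.19² × 0.51 / (4×255) = 0.00508805 mm³ per gray-sum
row 0: Σ corner-gray over 14 cells = 6236  → 31.7291
row 1: Σ corner-gray over 14 cells = 6064  → 30.8539
row 2: Σ corner-gray over 14 cells = 7062  → 35.9318
row 3: Σ corner-gray over 14 cells = 6856  → 34.8837
row 4: Σ corner-gray over 14 cells = 7536  → 38.3435
row 5: Σ corner-gray over 14 cells = 7588  → 38.6081
row 6: Σ corner-gray over 14 cells = 7337  → 37.3310
row 7: Σ corner-gray over 14 cells = 6645  → 33.8101
row 8: Σ corner-gray over 14 cells = 6361  → 32.3651
row 9: Σ corner-gray over 14 cells = 6547  → 33.3115
row 10: Σ corner-gray over 14 cells = 6004  → 30.5487
Σ rows: total corner-gray = 74236  → 377.7165 mm³


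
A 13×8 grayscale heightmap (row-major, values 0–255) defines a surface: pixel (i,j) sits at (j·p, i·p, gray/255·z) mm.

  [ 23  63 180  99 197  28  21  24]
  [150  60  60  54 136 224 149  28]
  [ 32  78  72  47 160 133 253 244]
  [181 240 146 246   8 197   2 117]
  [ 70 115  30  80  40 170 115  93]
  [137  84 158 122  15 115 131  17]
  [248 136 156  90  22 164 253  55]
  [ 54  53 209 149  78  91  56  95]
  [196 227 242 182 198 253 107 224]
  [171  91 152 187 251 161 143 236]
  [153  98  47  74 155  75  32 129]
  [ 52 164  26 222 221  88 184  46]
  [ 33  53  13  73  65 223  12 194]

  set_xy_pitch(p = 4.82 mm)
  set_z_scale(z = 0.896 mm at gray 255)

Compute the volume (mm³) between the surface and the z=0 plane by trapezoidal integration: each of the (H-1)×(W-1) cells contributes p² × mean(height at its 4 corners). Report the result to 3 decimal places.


height_mm = gray/255 × 0.896; cell vol = 4.82² × mean(4 corners)
unit = 4.82² × 0.896 / (4×255) = 0.0204081 mm³ per gray-sum
row 0: Σ corner-gray over 7 cells = 2767  → 56.4691
row 1: Σ corner-gray over 7 cells = 3306  → 67.4691
row 2: Σ corner-gray over 7 cells = 3738  → 76.2854
row 3: Σ corner-gray over 7 cells = 3239  → 66.1017
row 4: Σ corner-gray over 7 cells = 2667  → 54.4283
row 5: Σ corner-gray over 7 cells = 3349  → 68.3466
row 6: Σ corner-gray over 7 cells = 3366  → 68.6936
row 7: Σ corner-gray over 7 cells = 4259  → 86.9180
row 8: Σ corner-gray over 7 cells = 5215  → 106.4281
row 9: Σ corner-gray over 7 cells = 3621  → 73.8976
row 10: Σ corner-gray over 7 cells = 3152  → 64.3262
row 11: Σ corner-gray over 7 cells = 3013  → 61.4895
Σ rows: total corner-gray = 41692  → 850.8532 mm³

850.853


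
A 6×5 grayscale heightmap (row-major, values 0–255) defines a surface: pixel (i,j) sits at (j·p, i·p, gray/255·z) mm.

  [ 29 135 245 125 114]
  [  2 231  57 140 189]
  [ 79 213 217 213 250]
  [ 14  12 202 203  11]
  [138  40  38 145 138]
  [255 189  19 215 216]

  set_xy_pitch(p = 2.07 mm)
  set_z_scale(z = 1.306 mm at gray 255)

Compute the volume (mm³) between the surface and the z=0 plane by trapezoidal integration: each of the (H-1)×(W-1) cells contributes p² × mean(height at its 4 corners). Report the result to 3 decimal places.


60.108

height_mm = gray/255 × 1.306; cell vol = 2.07² × mean(4 corners)
unit = 2.07² × 1.306 / (4×255) = 0.00548635 mm³ per gray-sum
row 0: Σ corner-gray over 4 cells = 2200  → 12.0700
row 1: Σ corner-gray over 4 cells = 2662  → 14.6047
row 2: Σ corner-gray over 4 cells = 2474  → 13.5732
row 3: Σ corner-gray over 4 cells = 1581  → 8.6739
row 4: Σ corner-gray over 4 cells = 2039  → 11.1867
Σ rows: total corner-gray = 10956  → 60.1085 mm³


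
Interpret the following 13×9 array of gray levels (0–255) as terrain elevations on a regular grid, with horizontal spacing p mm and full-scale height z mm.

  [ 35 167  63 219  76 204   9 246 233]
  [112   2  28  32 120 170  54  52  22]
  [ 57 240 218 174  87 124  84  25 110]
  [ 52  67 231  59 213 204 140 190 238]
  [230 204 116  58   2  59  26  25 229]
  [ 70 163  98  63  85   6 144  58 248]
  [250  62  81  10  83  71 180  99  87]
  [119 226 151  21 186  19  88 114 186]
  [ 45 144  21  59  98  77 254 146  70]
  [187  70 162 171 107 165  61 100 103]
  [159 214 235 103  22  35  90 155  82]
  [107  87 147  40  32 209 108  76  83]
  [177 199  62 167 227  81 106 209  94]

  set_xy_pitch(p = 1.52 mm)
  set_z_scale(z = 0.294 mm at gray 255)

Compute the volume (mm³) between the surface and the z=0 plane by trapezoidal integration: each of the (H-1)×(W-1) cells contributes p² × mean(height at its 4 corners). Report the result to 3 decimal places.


height_mm = gray/255 × 0.294; cell vol = 1.52² × mean(4 corners)
unit = 1.52² × 0.294 / (4×255) = 0.000665939 mm³ per gray-sum
row 0: Σ corner-gray over 8 cells = 3286  → 2.1883
row 1: Σ corner-gray over 8 cells = 3121  → 2.0784
row 2: Σ corner-gray over 8 cells = 4569  → 3.0427
row 3: Σ corner-gray over 8 cells = 3937  → 2.6218
row 4: Σ corner-gray over 8 cells = 2991  → 1.9918
row 5: Σ corner-gray over 8 cells = 3061  → 2.0384
row 6: Σ corner-gray over 8 cells = 3424  → 2.2802
row 7: Σ corner-gray over 8 cells = 3628  → 2.4160
row 8: Σ corner-gray over 8 cells = 3675  → 2.4473
row 9: Σ corner-gray over 8 cells = 3911  → 2.6045
row 10: Σ corner-gray over 8 cells = 3537  → 2.3554
row 11: Σ corner-gray over 8 cells = 3961  → 2.6378
Σ rows: total corner-gray = 43101  → 28.7026 mm³

28.703


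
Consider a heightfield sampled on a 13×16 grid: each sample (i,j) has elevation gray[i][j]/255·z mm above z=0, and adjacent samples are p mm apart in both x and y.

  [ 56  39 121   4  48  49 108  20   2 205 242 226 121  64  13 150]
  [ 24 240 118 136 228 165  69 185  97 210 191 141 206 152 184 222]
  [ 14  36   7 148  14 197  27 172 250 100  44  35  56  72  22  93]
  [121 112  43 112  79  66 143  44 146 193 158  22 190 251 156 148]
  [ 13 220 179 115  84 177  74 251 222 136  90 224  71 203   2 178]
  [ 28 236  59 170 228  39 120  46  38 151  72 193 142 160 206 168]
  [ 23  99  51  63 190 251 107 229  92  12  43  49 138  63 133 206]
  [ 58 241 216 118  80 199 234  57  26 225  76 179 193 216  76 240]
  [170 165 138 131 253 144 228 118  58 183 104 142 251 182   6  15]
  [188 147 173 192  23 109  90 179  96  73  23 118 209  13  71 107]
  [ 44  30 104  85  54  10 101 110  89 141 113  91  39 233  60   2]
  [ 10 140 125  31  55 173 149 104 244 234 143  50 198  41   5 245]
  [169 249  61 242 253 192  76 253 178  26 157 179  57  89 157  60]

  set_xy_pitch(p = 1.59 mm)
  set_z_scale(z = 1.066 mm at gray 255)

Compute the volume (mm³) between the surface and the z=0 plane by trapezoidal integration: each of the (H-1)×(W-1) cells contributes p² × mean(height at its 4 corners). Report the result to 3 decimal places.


height_mm = gray/255 × 1.066; cell vol = 1.59² × mean(4 corners)
unit = 1.59² × 1.066 / (4×255) = 0.00264211 mm³ per gray-sum
row 0: Σ corner-gray over 15 cells = 7620  → 20.1329
row 1: Σ corner-gray over 15 cells = 7357  → 19.4380
row 2: Σ corner-gray over 15 cells = 6166  → 16.2913
row 3: Σ corner-gray over 15 cells = 7986  → 21.0999
row 4: Σ corner-gray over 15 cells = 8203  → 21.6732
row 5: Σ corner-gray over 15 cells = 7185  → 18.9836
row 6: Σ corner-gray over 15 cells = 7839  → 20.7115
row 7: Σ corner-gray over 15 cells = 8961  → 23.6760
row 8: Σ corner-gray over 15 cells = 7718  → 20.3918
row 9: Σ corner-gray over 15 cells = 5893  → 15.5700
row 10: Σ corner-gray over 15 cells = 6205  → 16.3943
row 11: Σ corner-gray over 15 cells = 8206  → 21.6812
Σ rows: total corner-gray = 89339  → 236.0437 mm³

236.044


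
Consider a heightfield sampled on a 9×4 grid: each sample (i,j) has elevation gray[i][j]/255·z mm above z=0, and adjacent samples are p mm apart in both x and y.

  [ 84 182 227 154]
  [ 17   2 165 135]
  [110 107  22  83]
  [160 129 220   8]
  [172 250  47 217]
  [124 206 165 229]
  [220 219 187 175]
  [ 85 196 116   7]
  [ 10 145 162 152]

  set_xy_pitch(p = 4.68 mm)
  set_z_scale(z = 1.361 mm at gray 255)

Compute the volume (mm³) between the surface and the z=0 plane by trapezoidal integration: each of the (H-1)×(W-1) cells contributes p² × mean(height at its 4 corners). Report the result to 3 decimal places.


392.780

height_mm = gray/255 × 1.361; cell vol = 4.68² × mean(4 corners)
unit = 4.68² × 1.361 / (4×255) = 0.0292247 mm³ per gray-sum
row 0: Σ corner-gray over 3 cells = 1542  → 45.0644
row 1: Σ corner-gray over 3 cells = 937  → 27.3835
row 2: Σ corner-gray over 3 cells = 1317  → 38.4889
row 3: Σ corner-gray over 3 cells = 1849  → 54.0364
row 4: Σ corner-gray over 3 cells = 2078  → 60.7289
row 5: Σ corner-gray over 3 cells = 2302  → 67.2752
row 6: Σ corner-gray over 3 cells = 1923  → 56.1990
row 7: Σ corner-gray over 3 cells = 1492  → 43.6032
Σ rows: total corner-gray = 13440  → 392.7796 mm³


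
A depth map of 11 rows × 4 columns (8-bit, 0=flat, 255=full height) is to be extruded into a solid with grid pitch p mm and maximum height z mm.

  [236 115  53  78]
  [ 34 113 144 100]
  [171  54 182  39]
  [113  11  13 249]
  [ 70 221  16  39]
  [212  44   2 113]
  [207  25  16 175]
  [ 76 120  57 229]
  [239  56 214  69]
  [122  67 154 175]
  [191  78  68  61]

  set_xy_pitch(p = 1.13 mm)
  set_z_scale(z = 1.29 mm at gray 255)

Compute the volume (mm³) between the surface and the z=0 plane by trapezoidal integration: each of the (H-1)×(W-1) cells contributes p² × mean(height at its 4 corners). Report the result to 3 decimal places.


height_mm = gray/255 × 1.29; cell vol = 1.13² × mean(4 corners)
unit = 1.13² × 1.29 / (4×255) = 0.0016149 mm³ per gray-sum
row 0: Σ corner-gray over 3 cells = 1298  → 2.0961
row 1: Σ corner-gray over 3 cells = 1330  → 2.1478
row 2: Σ corner-gray over 3 cells = 1092  → 1.7635
row 3: Σ corner-gray over 3 cells = 993  → 1.6036
row 4: Σ corner-gray over 3 cells = 1000  → 1.6149
row 5: Σ corner-gray over 3 cells = 881  → 1.4227
row 6: Σ corner-gray over 3 cells = 1123  → 1.8135
row 7: Σ corner-gray over 3 cells = 1507  → 2.4337
row 8: Σ corner-gray over 3 cells = 1587  → 2.5629
row 9: Σ corner-gray over 3 cells = 1283  → 2.0719
Σ rows: total corner-gray = 12094  → 19.5306 mm³

19.531


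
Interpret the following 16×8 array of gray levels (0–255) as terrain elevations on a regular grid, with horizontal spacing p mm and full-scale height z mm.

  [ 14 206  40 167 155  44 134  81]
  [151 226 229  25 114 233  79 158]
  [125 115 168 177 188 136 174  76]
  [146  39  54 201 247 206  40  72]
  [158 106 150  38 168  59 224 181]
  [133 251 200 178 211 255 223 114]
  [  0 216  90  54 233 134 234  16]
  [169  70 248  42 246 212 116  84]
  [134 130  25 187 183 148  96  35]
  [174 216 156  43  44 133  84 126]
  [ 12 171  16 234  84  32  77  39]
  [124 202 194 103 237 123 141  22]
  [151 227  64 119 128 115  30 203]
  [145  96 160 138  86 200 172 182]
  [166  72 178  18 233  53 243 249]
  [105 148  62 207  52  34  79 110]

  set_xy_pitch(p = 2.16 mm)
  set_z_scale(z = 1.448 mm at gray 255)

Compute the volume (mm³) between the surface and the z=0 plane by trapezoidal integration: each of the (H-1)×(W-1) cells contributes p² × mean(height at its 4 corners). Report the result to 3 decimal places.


381.874

height_mm = gray/255 × 1.448; cell vol = 2.16² × mean(4 corners)
unit = 2.16² × 1.448 / (4×255) = 0.00662332 mm³ per gray-sum
row 0: Σ corner-gray over 7 cells = 3708  → 24.5593
row 1: Σ corner-gray over 7 cells = 4238  → 28.0696
row 2: Σ corner-gray over 7 cells = 3909  → 25.8906
row 3: Σ corner-gray over 7 cells = 3621  → 23.9831
row 4: Σ corner-gray over 7 cells = 4712  → 31.2091
row 5: Σ corner-gray over 7 cells = 4821  → 31.9310
row 6: Σ corner-gray over 7 cells = 4059  → 26.8841
row 7: Σ corner-gray over 7 cells = 3828  → 25.3541
row 8: Σ corner-gray over 7 cells = 3359  → 22.2477
row 9: Σ corner-gray over 7 cells = 2931  → 19.4130
row 10: Σ corner-gray over 7 cells = 3425  → 22.6849
row 11: Σ corner-gray over 7 cells = 3866  → 25.6058
row 12: Σ corner-gray over 7 cells = 3751  → 24.8441
row 13: Σ corner-gray over 7 cells = 4040  → 26.7582
row 14: Σ corner-gray over 7 cells = 3388  → 22.4398
Σ rows: total corner-gray = 57656  → 381.8743 mm³


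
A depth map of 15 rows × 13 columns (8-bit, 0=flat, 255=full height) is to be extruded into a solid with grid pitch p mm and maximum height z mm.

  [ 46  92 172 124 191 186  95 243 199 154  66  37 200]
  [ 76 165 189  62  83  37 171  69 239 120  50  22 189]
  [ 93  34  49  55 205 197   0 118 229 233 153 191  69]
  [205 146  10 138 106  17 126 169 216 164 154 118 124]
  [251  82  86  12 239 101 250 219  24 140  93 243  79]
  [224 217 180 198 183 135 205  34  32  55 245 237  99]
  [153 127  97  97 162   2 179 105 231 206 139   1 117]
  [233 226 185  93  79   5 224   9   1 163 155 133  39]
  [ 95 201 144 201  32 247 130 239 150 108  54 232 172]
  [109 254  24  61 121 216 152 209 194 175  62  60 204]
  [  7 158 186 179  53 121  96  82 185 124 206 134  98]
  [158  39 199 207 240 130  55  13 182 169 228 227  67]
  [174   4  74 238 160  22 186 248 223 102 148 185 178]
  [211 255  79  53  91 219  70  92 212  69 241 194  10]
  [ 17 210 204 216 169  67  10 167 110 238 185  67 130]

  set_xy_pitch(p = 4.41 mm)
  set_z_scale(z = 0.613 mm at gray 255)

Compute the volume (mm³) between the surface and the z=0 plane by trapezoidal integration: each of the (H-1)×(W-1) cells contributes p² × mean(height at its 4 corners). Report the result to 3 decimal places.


1071.748

height_mm = gray/255 × 0.613; cell vol = 4.41² × mean(4 corners)
unit = 4.41² × 0.613 / (4×255) = 0.0116879 mm³ per gray-sum
row 0: Σ corner-gray over 12 cells = 6043  → 70.6301
row 1: Σ corner-gray over 12 cells = 5769  → 67.4276
row 2: Σ corner-gray over 12 cells = 6147  → 71.8457
row 3: Σ corner-gray over 12 cells = 6365  → 74.3937
row 4: Σ corner-gray over 12 cells = 7073  → 82.6687
row 5: Σ corner-gray over 12 cells = 6727  → 78.6247
row 6: Σ corner-gray over 12 cells = 5780  → 67.5562
row 7: Σ corner-gray over 12 cells = 6561  → 76.6845
row 8: Σ corner-gray over 12 cells = 7112  → 83.1245
row 9: Σ corner-gray over 12 cells = 6522  → 76.2287
row 10: Σ corner-gray over 12 cells = 6756  → 78.9636
row 11: Σ corner-gray over 12 cells = 7135  → 83.3934
row 12: Σ corner-gray over 12 cells = 6903  → 80.6818
row 13: Σ corner-gray over 12 cells = 6804  → 79.5247
Σ rows: total corner-gray = 91697  → 1071.7478 mm³


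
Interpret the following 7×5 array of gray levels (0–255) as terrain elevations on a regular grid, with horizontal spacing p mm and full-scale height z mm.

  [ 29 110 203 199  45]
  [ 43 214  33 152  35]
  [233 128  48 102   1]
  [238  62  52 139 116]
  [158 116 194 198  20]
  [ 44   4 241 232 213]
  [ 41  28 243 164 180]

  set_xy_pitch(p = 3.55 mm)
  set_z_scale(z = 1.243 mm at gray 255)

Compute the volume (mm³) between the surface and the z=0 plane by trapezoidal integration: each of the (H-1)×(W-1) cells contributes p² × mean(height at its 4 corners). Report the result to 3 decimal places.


height_mm = gray/255 × 1.243; cell vol = 3.55² × mean(4 corners)
unit = 3.55² × 1.243 / (4×255) = 0.0153578 mm³ per gray-sum
row 0: Σ corner-gray over 4 cells = 1974  → 30.3162
row 1: Σ corner-gray over 4 cells = 1666  → 25.5860
row 2: Σ corner-gray over 4 cells = 1650  → 25.3403
row 3: Σ corner-gray over 4 cells = 2054  → 31.5448
row 4: Σ corner-gray over 4 cells = 2405  → 36.9354
row 5: Σ corner-gray over 4 cells = 2302  → 35.3535
Σ rows: total corner-gray = 12051  → 185.0763 mm³

185.076


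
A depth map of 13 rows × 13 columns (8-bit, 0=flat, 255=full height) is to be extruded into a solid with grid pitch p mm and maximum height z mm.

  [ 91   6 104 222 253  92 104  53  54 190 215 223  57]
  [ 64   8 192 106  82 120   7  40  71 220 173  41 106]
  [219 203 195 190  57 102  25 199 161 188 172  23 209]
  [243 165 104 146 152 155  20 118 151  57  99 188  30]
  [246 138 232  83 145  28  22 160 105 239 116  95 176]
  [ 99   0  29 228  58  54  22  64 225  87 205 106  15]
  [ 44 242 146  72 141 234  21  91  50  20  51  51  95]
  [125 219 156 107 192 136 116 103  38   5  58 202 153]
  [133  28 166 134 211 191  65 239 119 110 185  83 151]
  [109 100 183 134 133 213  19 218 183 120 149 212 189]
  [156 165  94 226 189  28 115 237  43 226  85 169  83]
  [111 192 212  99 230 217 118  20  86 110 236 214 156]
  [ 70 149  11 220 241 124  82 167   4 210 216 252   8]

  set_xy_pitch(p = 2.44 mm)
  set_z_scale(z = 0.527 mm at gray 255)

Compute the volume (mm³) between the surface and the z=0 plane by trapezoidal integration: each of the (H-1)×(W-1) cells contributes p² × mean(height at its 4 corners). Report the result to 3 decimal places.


height_mm = gray/255 × 0.527; cell vol = 2.44² × mean(4 corners)
unit = 2.44² × 0.527 / (4×255) = 0.00307603 mm³ per gray-sum
row 0: Σ corner-gray over 12 cells = 5470  → 16.8259
row 1: Σ corner-gray over 12 cells = 5748  → 17.6810
row 2: Σ corner-gray over 12 cells = 6441  → 19.8127
row 3: Σ corner-gray over 12 cells = 6131  → 18.8591
row 4: Σ corner-gray over 12 cells = 5418  → 16.6659
row 5: Σ corner-gray over 12 cells = 4647  → 14.2943
row 6: Σ corner-gray over 12 cells = 5319  → 16.3614
row 7: Σ corner-gray over 12 cells = 6288  → 19.3421
row 8: Σ corner-gray over 12 cells = 6972  → 21.4461
row 9: Σ corner-gray over 12 cells = 7019  → 21.5906
row 10: Σ corner-gray over 12 cells = 7128  → 21.9259
row 11: Σ corner-gray over 12 cells = 7165  → 22.0397
Σ rows: total corner-gray = 73746  → 226.8447 mm³

226.845


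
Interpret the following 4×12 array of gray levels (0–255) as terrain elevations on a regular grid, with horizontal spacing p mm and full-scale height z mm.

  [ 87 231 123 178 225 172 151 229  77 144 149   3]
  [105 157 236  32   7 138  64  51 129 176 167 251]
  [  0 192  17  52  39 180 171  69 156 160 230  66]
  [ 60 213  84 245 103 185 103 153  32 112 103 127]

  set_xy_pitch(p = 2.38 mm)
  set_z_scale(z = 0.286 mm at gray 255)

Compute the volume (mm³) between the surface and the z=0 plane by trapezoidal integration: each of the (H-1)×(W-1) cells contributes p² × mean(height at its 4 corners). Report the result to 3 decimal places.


height_mm = gray/255 × 0.286; cell vol = 2.38² × mean(4 corners)
unit = 2.38² × 0.286 / (4×255) = 0.00158825 mm³ per gray-sum
row 0: Σ corner-gray over 11 cells = 6118  → 9.7169
row 1: Σ corner-gray over 11 cells = 5268  → 8.3669
row 2: Σ corner-gray over 11 cells = 5451  → 8.6576
Σ rows: total corner-gray = 16837  → 26.7414 mm³

26.741


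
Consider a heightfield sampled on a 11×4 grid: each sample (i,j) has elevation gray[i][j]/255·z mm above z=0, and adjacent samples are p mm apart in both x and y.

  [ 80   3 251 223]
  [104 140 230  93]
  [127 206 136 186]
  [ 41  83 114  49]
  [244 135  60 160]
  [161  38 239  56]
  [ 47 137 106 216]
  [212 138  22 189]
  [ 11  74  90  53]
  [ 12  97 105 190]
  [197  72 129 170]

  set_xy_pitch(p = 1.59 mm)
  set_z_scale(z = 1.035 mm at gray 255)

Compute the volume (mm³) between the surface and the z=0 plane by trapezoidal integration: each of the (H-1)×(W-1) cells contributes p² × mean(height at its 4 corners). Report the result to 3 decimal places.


37.150

height_mm = gray/255 × 1.035; cell vol = 1.59² × mean(4 corners)
unit = 1.59² × 1.035 / (4×255) = 0.00256528 mm³ per gray-sum
row 0: Σ corner-gray over 3 cells = 1748  → 4.4841
row 1: Σ corner-gray over 3 cells = 1934  → 4.9612
row 2: Σ corner-gray over 3 cells = 1481  → 3.7992
row 3: Σ corner-gray over 3 cells = 1278  → 3.2784
row 4: Σ corner-gray over 3 cells = 1565  → 4.0147
row 5: Σ corner-gray over 3 cells = 1520  → 3.8992
row 6: Σ corner-gray over 3 cells = 1470  → 3.7710
row 7: Σ corner-gray over 3 cells = 1113  → 2.8552
row 8: Σ corner-gray over 3 cells = 998  → 2.5601
row 9: Σ corner-gray over 3 cells = 1375  → 3.5273
Σ rows: total corner-gray = 14482  → 37.1504 mm³


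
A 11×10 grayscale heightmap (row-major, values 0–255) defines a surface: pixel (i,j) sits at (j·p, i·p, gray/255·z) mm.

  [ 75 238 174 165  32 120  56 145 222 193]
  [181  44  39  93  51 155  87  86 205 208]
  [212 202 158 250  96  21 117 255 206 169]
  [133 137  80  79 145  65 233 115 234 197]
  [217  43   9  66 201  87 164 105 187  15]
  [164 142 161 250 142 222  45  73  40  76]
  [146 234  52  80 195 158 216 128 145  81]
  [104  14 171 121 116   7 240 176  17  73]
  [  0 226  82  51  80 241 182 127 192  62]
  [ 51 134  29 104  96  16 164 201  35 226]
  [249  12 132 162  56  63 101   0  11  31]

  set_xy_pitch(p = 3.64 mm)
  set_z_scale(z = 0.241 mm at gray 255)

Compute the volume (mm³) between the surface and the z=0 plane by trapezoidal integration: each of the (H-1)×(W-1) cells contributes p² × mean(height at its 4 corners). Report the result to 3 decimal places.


height_mm = gray/255 × 0.241; cell vol = 3.64² × mean(4 corners)
unit = 3.64² × 0.241 / (4×255) = 0.00313054 mm³ per gray-sum
row 0: Σ corner-gray over 9 cells = 4481  → 14.0280
row 1: Σ corner-gray over 9 cells = 4900  → 15.3397
row 2: Σ corner-gray over 9 cells = 5497  → 17.2086
row 3: Σ corner-gray over 9 cells = 4462  → 13.9685
row 4: Σ corner-gray over 9 cells = 4346  → 13.6053
row 5: Σ corner-gray over 9 cells = 5033  → 15.7560
row 6: Σ corner-gray over 9 cells = 4544  → 14.2252
row 7: Σ corner-gray over 9 cells = 4325  → 13.5396
row 8: Σ corner-gray over 9 cells = 4259  → 13.3330
row 9: Σ corner-gray over 9 cells = 3189  → 9.9833
Σ rows: total corner-gray = 45036  → 140.9871 mm³

140.987


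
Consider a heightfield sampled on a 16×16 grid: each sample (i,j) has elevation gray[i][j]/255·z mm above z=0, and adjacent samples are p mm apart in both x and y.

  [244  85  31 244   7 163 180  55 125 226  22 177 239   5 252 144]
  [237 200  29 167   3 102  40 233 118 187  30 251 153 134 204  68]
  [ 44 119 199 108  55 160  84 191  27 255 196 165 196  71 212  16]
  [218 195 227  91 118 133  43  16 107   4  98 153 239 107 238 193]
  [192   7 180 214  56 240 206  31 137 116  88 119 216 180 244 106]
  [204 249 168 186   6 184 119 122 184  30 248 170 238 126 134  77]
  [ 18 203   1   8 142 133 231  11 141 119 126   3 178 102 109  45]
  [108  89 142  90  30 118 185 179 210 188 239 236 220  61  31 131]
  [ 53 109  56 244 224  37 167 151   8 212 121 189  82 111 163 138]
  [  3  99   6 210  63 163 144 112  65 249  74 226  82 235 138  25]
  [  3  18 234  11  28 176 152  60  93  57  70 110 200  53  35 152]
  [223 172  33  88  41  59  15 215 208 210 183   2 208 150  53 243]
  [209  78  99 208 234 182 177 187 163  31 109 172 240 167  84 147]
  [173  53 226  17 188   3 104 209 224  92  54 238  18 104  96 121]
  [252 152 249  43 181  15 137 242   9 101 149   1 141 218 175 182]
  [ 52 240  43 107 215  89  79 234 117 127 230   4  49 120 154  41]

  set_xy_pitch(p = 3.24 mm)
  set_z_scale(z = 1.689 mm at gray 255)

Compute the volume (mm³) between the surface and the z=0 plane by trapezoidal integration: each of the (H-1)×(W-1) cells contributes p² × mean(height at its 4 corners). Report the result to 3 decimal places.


2040.409

height_mm = gray/255 × 1.689; cell vol = 3.24² × mean(4 corners)
unit = 3.24² × 1.689 / (4×255) = 0.0173828 mm³ per gray-sum
row 0: Σ corner-gray over 15 cells = 8017  → 139.3578
row 1: Σ corner-gray over 15 cells = 8143  → 141.5481
row 2: Σ corner-gray over 15 cells = 8085  → 140.5399
row 3: Σ corner-gray over 15 cells = 8315  → 144.5379
row 4: Σ corner-gray over 15 cells = 8975  → 156.0105
row 5: Σ corner-gray over 15 cells = 7686  → 133.6041
row 6: Σ corner-gray over 15 cells = 7352  → 127.7983
row 7: Σ corner-gray over 15 cells = 8214  → 142.7822
row 8: Σ corner-gray over 15 cells = 7699  → 133.8301
row 9: Σ corner-gray over 15 cells = 6509  → 113.1446
row 10: Σ corner-gray over 15 cells = 6489  → 112.7969
row 11: Σ corner-gray over 15 cells = 8358  → 145.2854
row 12: Σ corner-gray over 15 cells = 8164  → 141.9131
row 13: Σ corner-gray over 15 cells = 7606  → 132.2135
row 14: Σ corner-gray over 15 cells = 7769  → 135.0469
Σ rows: total corner-gray = 117381  → 2040.4093 mm³


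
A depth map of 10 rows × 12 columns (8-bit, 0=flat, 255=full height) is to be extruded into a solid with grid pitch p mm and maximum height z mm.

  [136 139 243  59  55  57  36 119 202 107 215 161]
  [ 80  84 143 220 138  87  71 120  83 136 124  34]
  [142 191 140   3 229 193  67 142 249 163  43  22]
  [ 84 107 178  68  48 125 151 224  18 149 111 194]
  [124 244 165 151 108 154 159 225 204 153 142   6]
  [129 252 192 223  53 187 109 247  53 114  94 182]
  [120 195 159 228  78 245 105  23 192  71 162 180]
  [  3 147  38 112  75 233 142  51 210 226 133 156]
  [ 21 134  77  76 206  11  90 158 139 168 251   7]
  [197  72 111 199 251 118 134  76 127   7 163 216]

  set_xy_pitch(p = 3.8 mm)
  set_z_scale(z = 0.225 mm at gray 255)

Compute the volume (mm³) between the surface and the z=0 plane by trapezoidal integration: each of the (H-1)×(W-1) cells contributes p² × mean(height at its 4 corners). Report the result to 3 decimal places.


height_mm = gray/255 × 0.225; cell vol = 3.8² × mean(4 corners)
unit = 3.8² × 0.225 / (4×255) = 0.00318529 mm³ per gray-sum
row 0: Σ corner-gray over 11 cells = 5287  → 16.8407
row 1: Σ corner-gray over 11 cells = 5530  → 17.6147
row 2: Σ corner-gray over 11 cells = 5640  → 17.9651
row 3: Σ corner-gray over 11 cells = 6176  → 19.6724
row 4: Σ corner-gray over 11 cells = 6899  → 21.9753
row 5: Σ corner-gray over 11 cells = 6575  → 20.9433
row 6: Σ corner-gray over 11 cells = 6109  → 19.4590
row 7: Σ corner-gray over 11 cells = 5541  → 17.6497
row 8: Σ corner-gray over 11 cells = 5577  → 17.7644
Σ rows: total corner-gray = 53334  → 169.8845 mm³

169.884


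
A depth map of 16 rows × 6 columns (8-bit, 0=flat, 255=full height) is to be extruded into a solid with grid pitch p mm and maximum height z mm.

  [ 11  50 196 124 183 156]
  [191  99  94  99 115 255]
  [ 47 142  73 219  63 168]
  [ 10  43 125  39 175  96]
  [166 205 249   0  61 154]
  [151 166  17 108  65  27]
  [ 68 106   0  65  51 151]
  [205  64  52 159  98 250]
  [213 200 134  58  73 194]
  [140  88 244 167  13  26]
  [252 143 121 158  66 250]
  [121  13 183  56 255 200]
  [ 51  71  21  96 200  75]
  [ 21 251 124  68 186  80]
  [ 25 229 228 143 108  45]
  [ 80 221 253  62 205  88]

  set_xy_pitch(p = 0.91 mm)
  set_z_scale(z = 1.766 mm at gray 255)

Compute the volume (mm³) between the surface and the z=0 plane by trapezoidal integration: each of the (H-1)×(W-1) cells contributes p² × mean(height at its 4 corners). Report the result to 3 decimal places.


51.591

height_mm = gray/255 × 1.766; cell vol = 0.91² × mean(4 corners)
unit = 0.91² × 1.766 / (4×255) = 0.00143375 mm³ per gray-sum
row 0: Σ corner-gray over 5 cells = 2533  → 3.6317
row 1: Σ corner-gray over 5 cells = 2469  → 3.5399
row 2: Σ corner-gray over 5 cells = 2079  → 2.9808
row 3: Σ corner-gray over 5 cells = 2220  → 3.1829
row 4: Σ corner-gray over 5 cells = 2240  → 3.2116
row 5: Σ corner-gray over 5 cells = 1553  → 2.2266
row 6: Σ corner-gray over 5 cells = 1864  → 2.6725
row 7: Σ corner-gray over 5 cells = 2538  → 3.6389
row 8: Σ corner-gray over 5 cells = 2527  → 3.6231
row 9: Σ corner-gray over 5 cells = 2668  → 3.8252
row 10: Σ corner-gray over 5 cells = 2813  → 4.0331
row 11: Σ corner-gray over 5 cells = 2237  → 3.2073
row 12: Σ corner-gray over 5 cells = 2261  → 3.2417
row 13: Σ corner-gray over 5 cells = 2845  → 4.0790
row 14: Σ corner-gray over 5 cells = 3136  → 4.4962
Σ rows: total corner-gray = 35983  → 51.5906 mm³


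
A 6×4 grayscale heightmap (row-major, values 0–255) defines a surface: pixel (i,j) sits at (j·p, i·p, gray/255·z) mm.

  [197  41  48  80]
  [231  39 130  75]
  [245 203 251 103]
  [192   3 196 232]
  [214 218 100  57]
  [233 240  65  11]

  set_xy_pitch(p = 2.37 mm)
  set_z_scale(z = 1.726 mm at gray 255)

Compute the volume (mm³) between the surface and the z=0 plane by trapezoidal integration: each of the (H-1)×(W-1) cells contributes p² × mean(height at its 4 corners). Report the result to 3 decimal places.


81.427

height_mm = gray/255 × 1.726; cell vol = 2.37² × mean(4 corners)
unit = 2.37² × 1.726 / (4×255) = 0.00950468 mm³ per gray-sum
row 0: Σ corner-gray over 3 cells = 1099  → 10.4456
row 1: Σ corner-gray over 3 cells = 1900  → 18.0589
row 2: Σ corner-gray over 3 cells = 2078  → 19.7507
row 3: Σ corner-gray over 3 cells = 1729  → 16.4336
row 4: Σ corner-gray over 3 cells = 1761  → 16.7377
Σ rows: total corner-gray = 8567  → 81.4266 mm³


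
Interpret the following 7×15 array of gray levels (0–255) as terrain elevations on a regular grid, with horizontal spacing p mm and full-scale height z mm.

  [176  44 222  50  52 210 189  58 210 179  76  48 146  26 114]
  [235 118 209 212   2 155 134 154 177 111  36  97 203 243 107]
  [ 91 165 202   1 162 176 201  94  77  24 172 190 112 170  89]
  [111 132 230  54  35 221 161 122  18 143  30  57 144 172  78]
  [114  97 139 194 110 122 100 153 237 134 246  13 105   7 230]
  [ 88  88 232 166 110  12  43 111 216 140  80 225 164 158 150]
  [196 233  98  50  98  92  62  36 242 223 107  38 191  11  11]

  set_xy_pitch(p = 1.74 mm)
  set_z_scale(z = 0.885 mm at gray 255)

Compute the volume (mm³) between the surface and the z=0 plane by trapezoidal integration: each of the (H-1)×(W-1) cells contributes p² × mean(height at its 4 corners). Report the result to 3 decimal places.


height_mm = gray/255 × 0.885; cell vol = 1.74² × mean(4 corners)
unit = 1.74² × 0.885 / (4×255) = 0.00262689 mm³ per gray-sum
row 0: Σ corner-gray over 14 cells = 7354  → 19.3181
row 1: Σ corner-gray over 14 cells = 7716  → 20.2691
row 2: Σ corner-gray over 14 cells = 6899  → 18.1229
row 3: Σ corner-gray over 14 cells = 6885  → 18.0861
row 4: Σ corner-gray over 14 cells = 7386  → 19.4022
row 5: Σ corner-gray over 14 cells = 6897  → 18.1176
Σ rows: total corner-gray = 43137  → 113.3161 mm³

113.316


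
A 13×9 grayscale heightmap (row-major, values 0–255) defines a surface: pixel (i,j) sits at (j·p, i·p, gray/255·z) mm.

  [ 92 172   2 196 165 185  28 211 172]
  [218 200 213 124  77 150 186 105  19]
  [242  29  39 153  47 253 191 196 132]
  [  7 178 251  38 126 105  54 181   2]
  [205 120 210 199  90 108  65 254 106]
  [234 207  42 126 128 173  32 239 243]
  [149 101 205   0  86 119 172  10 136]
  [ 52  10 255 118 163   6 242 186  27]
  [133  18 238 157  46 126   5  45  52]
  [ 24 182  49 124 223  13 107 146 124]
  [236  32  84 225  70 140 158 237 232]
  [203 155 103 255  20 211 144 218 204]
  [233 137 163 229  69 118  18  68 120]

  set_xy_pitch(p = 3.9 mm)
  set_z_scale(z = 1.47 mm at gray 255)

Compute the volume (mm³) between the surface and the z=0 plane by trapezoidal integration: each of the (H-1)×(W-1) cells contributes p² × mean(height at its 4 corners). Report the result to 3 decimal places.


height_mm = gray/255 × 1.47; cell vol = 3.9² × mean(4 corners)
unit = 3.9² × 1.47 / (4×255) = 0.0219203 mm³ per gray-sum
row 0: Σ corner-gray over 8 cells = 4529  → 99.2770
row 1: Σ corner-gray over 8 cells = 4537  → 99.4524
row 2: Σ corner-gray over 8 cells = 4065  → 89.1060
row 3: Σ corner-gray over 8 cells = 4278  → 93.7750
row 4: Σ corner-gray over 8 cells = 4774  → 104.6475
row 5: Σ corner-gray over 8 cells = 4042  → 88.6018
row 6: Σ corner-gray over 8 cells = 3710  → 81.3243
row 7: Σ corner-gray over 8 cells = 3494  → 76.5895
row 8: Σ corner-gray over 8 cells = 3291  → 72.1397
row 9: Σ corner-gray over 8 cells = 4196  → 91.9776
row 10: Σ corner-gray over 8 cells = 4979  → 109.1411
row 11: Σ corner-gray over 8 cells = 4576  → 100.3073
Σ rows: total corner-gray = 50471  → 1106.3392 mm³

1106.339


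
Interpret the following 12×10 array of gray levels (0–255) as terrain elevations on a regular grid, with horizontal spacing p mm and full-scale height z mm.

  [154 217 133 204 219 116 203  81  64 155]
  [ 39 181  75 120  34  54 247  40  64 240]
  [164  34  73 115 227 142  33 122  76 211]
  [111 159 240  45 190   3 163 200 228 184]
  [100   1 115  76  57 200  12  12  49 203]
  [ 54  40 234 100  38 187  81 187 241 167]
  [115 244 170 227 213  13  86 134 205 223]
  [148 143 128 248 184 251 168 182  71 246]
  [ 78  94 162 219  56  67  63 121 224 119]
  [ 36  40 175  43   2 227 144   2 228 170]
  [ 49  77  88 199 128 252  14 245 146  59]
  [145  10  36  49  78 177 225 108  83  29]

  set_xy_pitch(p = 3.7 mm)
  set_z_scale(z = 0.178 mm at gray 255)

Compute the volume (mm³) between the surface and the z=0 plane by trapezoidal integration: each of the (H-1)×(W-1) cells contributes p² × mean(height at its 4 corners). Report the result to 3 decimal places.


120.964

height_mm = gray/255 × 0.178; cell vol = 3.7² × mean(4 corners)
unit = 3.7² × 0.178 / (4×255) = 0.00238904 mm³ per gray-sum
row 0: Σ corner-gray over 9 cells = 4692  → 11.2094
row 1: Σ corner-gray over 9 cells = 3928  → 9.3841
row 2: Σ corner-gray over 9 cells = 4770  → 11.3957
row 3: Σ corner-gray over 9 cells = 4098  → 9.7903
row 4: Σ corner-gray over 9 cells = 3784  → 9.0401
row 5: Σ corner-gray over 9 cells = 5359  → 12.8029
row 6: Σ corner-gray over 9 cells = 6066  → 14.4919
row 7: Σ corner-gray over 9 cells = 5353  → 12.7885
row 8: Σ corner-gray over 9 cells = 4137  → 9.8835
row 9: Σ corner-gray over 9 cells = 4334  → 10.3541
row 10: Σ corner-gray over 9 cells = 4112  → 9.8237
Σ rows: total corner-gray = 50633  → 120.9642 mm³


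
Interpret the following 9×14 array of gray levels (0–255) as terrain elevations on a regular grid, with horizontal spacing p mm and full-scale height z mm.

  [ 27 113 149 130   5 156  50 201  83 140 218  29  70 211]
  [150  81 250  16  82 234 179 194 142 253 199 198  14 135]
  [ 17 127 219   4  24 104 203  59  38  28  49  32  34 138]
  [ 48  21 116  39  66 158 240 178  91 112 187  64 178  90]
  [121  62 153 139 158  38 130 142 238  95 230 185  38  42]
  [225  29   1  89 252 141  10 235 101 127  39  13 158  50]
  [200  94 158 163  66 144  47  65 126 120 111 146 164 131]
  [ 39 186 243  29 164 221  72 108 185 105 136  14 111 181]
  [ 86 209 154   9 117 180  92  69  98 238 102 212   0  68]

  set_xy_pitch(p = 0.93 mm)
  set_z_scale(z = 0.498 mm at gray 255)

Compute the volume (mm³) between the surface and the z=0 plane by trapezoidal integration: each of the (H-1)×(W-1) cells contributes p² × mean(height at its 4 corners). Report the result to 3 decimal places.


height_mm = gray/255 × 0.498; cell vol = 0.93² × mean(4 corners)
unit = 0.93² × 0.498 / (4×255) = 0.000422275 mm³ per gray-sum
row 0: Σ corner-gray over 13 cells = 6895  → 2.9116
row 1: Σ corner-gray over 13 cells = 5966  → 2.5193
row 2: Σ corner-gray over 13 cells = 5035  → 2.1262
row 3: Σ corner-gray over 13 cells = 6417  → 2.7097
row 4: Σ corner-gray over 13 cells = 6044  → 2.5522
row 5: Σ corner-gray over 13 cells = 5804  → 2.4509
row 6: Σ corner-gray over 13 cells = 6507  → 2.7477
row 7: Σ corner-gray over 13 cells = 6482  → 2.7372
Σ rows: total corner-gray = 49150  → 20.7548 mm³

20.755


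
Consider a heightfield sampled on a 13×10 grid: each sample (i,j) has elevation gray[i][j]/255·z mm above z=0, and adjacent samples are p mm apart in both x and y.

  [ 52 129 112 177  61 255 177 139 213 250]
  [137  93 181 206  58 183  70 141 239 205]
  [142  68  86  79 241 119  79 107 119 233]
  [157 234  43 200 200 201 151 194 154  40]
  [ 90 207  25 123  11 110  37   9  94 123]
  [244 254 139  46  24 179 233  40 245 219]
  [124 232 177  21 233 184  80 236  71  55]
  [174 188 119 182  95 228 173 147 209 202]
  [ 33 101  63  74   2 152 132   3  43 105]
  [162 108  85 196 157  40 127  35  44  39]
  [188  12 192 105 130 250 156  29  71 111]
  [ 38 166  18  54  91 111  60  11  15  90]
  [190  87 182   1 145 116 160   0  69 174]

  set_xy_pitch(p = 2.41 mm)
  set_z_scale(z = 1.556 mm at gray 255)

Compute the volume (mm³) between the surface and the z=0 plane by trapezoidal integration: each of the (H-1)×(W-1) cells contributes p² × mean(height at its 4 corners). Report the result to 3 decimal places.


height_mm = gray/255 × 1.556; cell vol = 2.41² × mean(4 corners)
unit = 2.41² × 1.556 / (4×255) = 0.0088602 mm³ per gray-sum
row 0: Σ corner-gray over 9 cells = 5512  → 48.8374
row 1: Σ corner-gray over 9 cells = 4855  → 43.0163
row 2: Σ corner-gray over 9 cells = 5122  → 45.3819
row 3: Σ corner-gray over 9 cells = 4396  → 38.9494
row 4: Σ corner-gray over 9 cells = 4228  → 37.4609
row 5: Σ corner-gray over 9 cells = 5430  → 48.1109
row 6: Σ corner-gray over 9 cells = 5705  → 50.5474
row 7: Σ corner-gray over 9 cells = 4336  → 38.4178
row 8: Σ corner-gray over 9 cells = 3063  → 27.1388
row 9: Σ corner-gray over 9 cells = 3974  → 35.2104
row 10: Σ corner-gray over 9 cells = 3369  → 29.8500
row 11: Σ corner-gray over 9 cells = 3064  → 27.1477
Σ rows: total corner-gray = 53054  → 470.0690 mm³

470.069
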